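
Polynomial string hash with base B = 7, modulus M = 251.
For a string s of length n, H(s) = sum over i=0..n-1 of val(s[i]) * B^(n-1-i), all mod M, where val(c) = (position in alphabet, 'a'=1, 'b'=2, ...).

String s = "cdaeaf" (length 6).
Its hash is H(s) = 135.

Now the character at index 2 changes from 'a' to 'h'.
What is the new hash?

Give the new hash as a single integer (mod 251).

Answer: 26

Derivation:
val('a') = 1, val('h') = 8
Position k = 2, exponent = n-1-k = 3
B^3 mod M = 7^3 mod 251 = 92
Delta = (8 - 1) * 92 mod 251 = 142
New hash = (135 + 142) mod 251 = 26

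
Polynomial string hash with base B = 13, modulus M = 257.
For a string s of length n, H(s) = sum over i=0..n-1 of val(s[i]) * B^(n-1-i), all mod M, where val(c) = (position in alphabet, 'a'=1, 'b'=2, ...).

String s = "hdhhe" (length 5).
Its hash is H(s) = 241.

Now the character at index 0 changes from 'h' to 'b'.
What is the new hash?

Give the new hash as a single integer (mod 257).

val('h') = 8, val('b') = 2
Position k = 0, exponent = n-1-k = 4
B^4 mod M = 13^4 mod 257 = 34
Delta = (2 - 8) * 34 mod 257 = 53
New hash = (241 + 53) mod 257 = 37

Answer: 37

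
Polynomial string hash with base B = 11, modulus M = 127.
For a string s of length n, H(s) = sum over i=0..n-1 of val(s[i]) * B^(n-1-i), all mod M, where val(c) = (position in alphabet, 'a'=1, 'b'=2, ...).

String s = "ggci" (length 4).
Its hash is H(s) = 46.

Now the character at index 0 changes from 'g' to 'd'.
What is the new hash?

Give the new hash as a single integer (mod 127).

Answer: 117

Derivation:
val('g') = 7, val('d') = 4
Position k = 0, exponent = n-1-k = 3
B^3 mod M = 11^3 mod 127 = 61
Delta = (4 - 7) * 61 mod 127 = 71
New hash = (46 + 71) mod 127 = 117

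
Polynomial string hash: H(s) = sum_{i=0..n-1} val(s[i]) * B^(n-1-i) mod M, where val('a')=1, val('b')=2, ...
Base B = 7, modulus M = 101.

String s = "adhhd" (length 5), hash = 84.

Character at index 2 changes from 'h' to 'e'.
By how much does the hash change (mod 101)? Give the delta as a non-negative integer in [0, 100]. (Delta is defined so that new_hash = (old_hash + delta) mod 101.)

Delta formula: (val(new) - val(old)) * B^(n-1-k) mod M
  val('e') - val('h') = 5 - 8 = -3
  B^(n-1-k) = 7^2 mod 101 = 49
  Delta = -3 * 49 mod 101 = 55

Answer: 55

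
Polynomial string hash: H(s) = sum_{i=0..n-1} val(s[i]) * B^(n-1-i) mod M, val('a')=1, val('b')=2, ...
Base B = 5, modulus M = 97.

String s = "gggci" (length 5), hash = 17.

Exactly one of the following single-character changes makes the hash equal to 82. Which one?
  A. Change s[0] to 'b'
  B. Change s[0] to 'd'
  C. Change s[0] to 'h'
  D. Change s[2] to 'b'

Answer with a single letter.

Option A: s[0]='g'->'b', delta=(2-7)*5^4 mod 97 = 76, hash=17+76 mod 97 = 93
Option B: s[0]='g'->'d', delta=(4-7)*5^4 mod 97 = 65, hash=17+65 mod 97 = 82 <-- target
Option C: s[0]='g'->'h', delta=(8-7)*5^4 mod 97 = 43, hash=17+43 mod 97 = 60
Option D: s[2]='g'->'b', delta=(2-7)*5^2 mod 97 = 69, hash=17+69 mod 97 = 86

Answer: B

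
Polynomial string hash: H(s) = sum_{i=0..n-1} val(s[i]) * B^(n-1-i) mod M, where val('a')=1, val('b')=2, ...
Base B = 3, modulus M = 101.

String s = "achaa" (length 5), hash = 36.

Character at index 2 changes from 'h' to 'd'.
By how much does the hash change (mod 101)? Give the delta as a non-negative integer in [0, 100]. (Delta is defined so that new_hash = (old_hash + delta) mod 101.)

Delta formula: (val(new) - val(old)) * B^(n-1-k) mod M
  val('d') - val('h') = 4 - 8 = -4
  B^(n-1-k) = 3^2 mod 101 = 9
  Delta = -4 * 9 mod 101 = 65

Answer: 65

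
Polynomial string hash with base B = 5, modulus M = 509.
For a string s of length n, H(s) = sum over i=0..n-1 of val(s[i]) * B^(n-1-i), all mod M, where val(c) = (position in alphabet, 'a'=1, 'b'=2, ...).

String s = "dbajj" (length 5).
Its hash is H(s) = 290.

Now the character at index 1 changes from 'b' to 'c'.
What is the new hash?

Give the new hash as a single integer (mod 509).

Answer: 415

Derivation:
val('b') = 2, val('c') = 3
Position k = 1, exponent = n-1-k = 3
B^3 mod M = 5^3 mod 509 = 125
Delta = (3 - 2) * 125 mod 509 = 125
New hash = (290 + 125) mod 509 = 415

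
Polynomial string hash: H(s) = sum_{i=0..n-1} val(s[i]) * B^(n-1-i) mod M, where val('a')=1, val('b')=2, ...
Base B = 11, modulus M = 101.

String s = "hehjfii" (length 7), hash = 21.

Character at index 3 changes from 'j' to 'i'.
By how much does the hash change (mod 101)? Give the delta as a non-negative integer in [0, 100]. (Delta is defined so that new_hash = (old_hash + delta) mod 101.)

Delta formula: (val(new) - val(old)) * B^(n-1-k) mod M
  val('i') - val('j') = 9 - 10 = -1
  B^(n-1-k) = 11^3 mod 101 = 18
  Delta = -1 * 18 mod 101 = 83

Answer: 83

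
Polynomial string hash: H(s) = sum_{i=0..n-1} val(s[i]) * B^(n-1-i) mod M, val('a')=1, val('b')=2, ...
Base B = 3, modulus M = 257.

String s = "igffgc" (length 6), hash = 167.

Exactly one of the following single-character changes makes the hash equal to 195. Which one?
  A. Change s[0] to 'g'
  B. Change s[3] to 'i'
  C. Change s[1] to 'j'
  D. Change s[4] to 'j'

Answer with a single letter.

Option A: s[0]='i'->'g', delta=(7-9)*3^5 mod 257 = 28, hash=167+28 mod 257 = 195 <-- target
Option B: s[3]='f'->'i', delta=(9-6)*3^2 mod 257 = 27, hash=167+27 mod 257 = 194
Option C: s[1]='g'->'j', delta=(10-7)*3^4 mod 257 = 243, hash=167+243 mod 257 = 153
Option D: s[4]='g'->'j', delta=(10-7)*3^1 mod 257 = 9, hash=167+9 mod 257 = 176

Answer: A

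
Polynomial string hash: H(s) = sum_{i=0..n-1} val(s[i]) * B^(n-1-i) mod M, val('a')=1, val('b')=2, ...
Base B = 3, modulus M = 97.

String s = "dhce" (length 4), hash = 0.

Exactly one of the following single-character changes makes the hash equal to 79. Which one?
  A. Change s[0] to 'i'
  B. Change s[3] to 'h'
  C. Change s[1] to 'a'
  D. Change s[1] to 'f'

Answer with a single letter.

Answer: D

Derivation:
Option A: s[0]='d'->'i', delta=(9-4)*3^3 mod 97 = 38, hash=0+38 mod 97 = 38
Option B: s[3]='e'->'h', delta=(8-5)*3^0 mod 97 = 3, hash=0+3 mod 97 = 3
Option C: s[1]='h'->'a', delta=(1-8)*3^2 mod 97 = 34, hash=0+34 mod 97 = 34
Option D: s[1]='h'->'f', delta=(6-8)*3^2 mod 97 = 79, hash=0+79 mod 97 = 79 <-- target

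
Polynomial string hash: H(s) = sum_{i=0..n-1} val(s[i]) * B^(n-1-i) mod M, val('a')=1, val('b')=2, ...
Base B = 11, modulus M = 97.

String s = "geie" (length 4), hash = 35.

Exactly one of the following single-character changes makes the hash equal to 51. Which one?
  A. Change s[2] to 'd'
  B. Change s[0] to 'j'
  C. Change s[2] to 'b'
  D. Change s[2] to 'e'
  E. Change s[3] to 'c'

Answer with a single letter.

Answer: B

Derivation:
Option A: s[2]='i'->'d', delta=(4-9)*11^1 mod 97 = 42, hash=35+42 mod 97 = 77
Option B: s[0]='g'->'j', delta=(10-7)*11^3 mod 97 = 16, hash=35+16 mod 97 = 51 <-- target
Option C: s[2]='i'->'b', delta=(2-9)*11^1 mod 97 = 20, hash=35+20 mod 97 = 55
Option D: s[2]='i'->'e', delta=(5-9)*11^1 mod 97 = 53, hash=35+53 mod 97 = 88
Option E: s[3]='e'->'c', delta=(3-5)*11^0 mod 97 = 95, hash=35+95 mod 97 = 33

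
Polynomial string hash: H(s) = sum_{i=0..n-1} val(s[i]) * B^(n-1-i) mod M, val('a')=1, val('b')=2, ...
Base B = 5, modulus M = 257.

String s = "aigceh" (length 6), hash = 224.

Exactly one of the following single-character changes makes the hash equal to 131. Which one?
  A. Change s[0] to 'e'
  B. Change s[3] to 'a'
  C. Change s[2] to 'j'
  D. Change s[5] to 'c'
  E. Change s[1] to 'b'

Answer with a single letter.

Answer: A

Derivation:
Option A: s[0]='a'->'e', delta=(5-1)*5^5 mod 257 = 164, hash=224+164 mod 257 = 131 <-- target
Option B: s[3]='c'->'a', delta=(1-3)*5^2 mod 257 = 207, hash=224+207 mod 257 = 174
Option C: s[2]='g'->'j', delta=(10-7)*5^3 mod 257 = 118, hash=224+118 mod 257 = 85
Option D: s[5]='h'->'c', delta=(3-8)*5^0 mod 257 = 252, hash=224+252 mod 257 = 219
Option E: s[1]='i'->'b', delta=(2-9)*5^4 mod 257 = 251, hash=224+251 mod 257 = 218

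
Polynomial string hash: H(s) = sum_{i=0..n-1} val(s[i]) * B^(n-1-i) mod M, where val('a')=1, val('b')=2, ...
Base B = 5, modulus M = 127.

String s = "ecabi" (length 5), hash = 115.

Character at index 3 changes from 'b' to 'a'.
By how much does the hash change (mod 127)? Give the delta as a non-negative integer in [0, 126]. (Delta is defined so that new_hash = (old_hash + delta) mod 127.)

Delta formula: (val(new) - val(old)) * B^(n-1-k) mod M
  val('a') - val('b') = 1 - 2 = -1
  B^(n-1-k) = 5^1 mod 127 = 5
  Delta = -1 * 5 mod 127 = 122

Answer: 122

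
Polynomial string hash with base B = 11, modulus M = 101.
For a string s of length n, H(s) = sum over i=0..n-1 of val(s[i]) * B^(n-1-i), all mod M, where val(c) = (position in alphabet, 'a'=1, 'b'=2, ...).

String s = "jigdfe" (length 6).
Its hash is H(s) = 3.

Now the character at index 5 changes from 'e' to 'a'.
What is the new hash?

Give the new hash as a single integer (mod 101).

Answer: 100

Derivation:
val('e') = 5, val('a') = 1
Position k = 5, exponent = n-1-k = 0
B^0 mod M = 11^0 mod 101 = 1
Delta = (1 - 5) * 1 mod 101 = 97
New hash = (3 + 97) mod 101 = 100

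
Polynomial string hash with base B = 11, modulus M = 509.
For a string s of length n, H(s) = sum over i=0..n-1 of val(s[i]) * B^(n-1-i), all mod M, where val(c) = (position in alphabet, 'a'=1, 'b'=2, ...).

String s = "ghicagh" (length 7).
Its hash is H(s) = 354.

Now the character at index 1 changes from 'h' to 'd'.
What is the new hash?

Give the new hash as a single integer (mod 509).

val('h') = 8, val('d') = 4
Position k = 1, exponent = n-1-k = 5
B^5 mod M = 11^5 mod 509 = 207
Delta = (4 - 8) * 207 mod 509 = 190
New hash = (354 + 190) mod 509 = 35

Answer: 35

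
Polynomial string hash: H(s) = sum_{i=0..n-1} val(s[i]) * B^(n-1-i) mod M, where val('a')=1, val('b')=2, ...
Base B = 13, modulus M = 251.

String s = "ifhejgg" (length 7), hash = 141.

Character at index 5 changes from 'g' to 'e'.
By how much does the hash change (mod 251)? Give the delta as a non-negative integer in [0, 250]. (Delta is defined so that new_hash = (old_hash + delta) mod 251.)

Delta formula: (val(new) - val(old)) * B^(n-1-k) mod M
  val('e') - val('g') = 5 - 7 = -2
  B^(n-1-k) = 13^1 mod 251 = 13
  Delta = -2 * 13 mod 251 = 225

Answer: 225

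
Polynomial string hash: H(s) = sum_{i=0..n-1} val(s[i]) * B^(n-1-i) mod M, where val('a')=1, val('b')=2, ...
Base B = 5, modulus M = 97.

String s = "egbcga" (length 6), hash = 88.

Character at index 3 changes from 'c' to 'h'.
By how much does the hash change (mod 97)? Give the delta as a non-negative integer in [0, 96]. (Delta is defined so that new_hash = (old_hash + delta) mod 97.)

Answer: 28

Derivation:
Delta formula: (val(new) - val(old)) * B^(n-1-k) mod M
  val('h') - val('c') = 8 - 3 = 5
  B^(n-1-k) = 5^2 mod 97 = 25
  Delta = 5 * 25 mod 97 = 28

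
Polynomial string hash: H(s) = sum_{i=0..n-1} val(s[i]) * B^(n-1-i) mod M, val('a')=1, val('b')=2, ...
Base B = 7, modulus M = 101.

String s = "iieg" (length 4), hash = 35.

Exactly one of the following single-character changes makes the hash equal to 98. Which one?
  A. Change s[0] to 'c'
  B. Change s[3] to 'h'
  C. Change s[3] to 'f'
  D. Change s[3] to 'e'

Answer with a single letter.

Option A: s[0]='i'->'c', delta=(3-9)*7^3 mod 101 = 63, hash=35+63 mod 101 = 98 <-- target
Option B: s[3]='g'->'h', delta=(8-7)*7^0 mod 101 = 1, hash=35+1 mod 101 = 36
Option C: s[3]='g'->'f', delta=(6-7)*7^0 mod 101 = 100, hash=35+100 mod 101 = 34
Option D: s[3]='g'->'e', delta=(5-7)*7^0 mod 101 = 99, hash=35+99 mod 101 = 33

Answer: A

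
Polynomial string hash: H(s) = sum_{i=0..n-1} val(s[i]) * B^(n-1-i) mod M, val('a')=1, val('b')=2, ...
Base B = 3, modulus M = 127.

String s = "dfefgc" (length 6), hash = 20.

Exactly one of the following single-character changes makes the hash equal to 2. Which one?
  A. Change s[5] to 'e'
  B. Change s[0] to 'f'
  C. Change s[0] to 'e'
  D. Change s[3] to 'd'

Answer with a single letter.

Option A: s[5]='c'->'e', delta=(5-3)*3^0 mod 127 = 2, hash=20+2 mod 127 = 22
Option B: s[0]='d'->'f', delta=(6-4)*3^5 mod 127 = 105, hash=20+105 mod 127 = 125
Option C: s[0]='d'->'e', delta=(5-4)*3^5 mod 127 = 116, hash=20+116 mod 127 = 9
Option D: s[3]='f'->'d', delta=(4-6)*3^2 mod 127 = 109, hash=20+109 mod 127 = 2 <-- target

Answer: D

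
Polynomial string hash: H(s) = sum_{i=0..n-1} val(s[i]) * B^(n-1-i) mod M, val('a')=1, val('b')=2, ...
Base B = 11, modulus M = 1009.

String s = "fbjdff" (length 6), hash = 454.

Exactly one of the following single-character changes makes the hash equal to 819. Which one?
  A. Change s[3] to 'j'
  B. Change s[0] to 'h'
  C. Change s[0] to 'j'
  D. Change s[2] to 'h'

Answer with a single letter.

Answer: D

Derivation:
Option A: s[3]='d'->'j', delta=(10-4)*11^2 mod 1009 = 726, hash=454+726 mod 1009 = 171
Option B: s[0]='f'->'h', delta=(8-6)*11^5 mod 1009 = 231, hash=454+231 mod 1009 = 685
Option C: s[0]='f'->'j', delta=(10-6)*11^5 mod 1009 = 462, hash=454+462 mod 1009 = 916
Option D: s[2]='j'->'h', delta=(8-10)*11^3 mod 1009 = 365, hash=454+365 mod 1009 = 819 <-- target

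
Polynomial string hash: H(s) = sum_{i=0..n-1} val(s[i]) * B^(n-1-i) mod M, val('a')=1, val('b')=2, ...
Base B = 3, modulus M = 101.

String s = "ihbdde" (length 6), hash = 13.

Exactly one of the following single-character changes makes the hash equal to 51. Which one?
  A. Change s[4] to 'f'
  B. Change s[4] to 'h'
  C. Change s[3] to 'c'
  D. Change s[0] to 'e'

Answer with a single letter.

Option A: s[4]='d'->'f', delta=(6-4)*3^1 mod 101 = 6, hash=13+6 mod 101 = 19
Option B: s[4]='d'->'h', delta=(8-4)*3^1 mod 101 = 12, hash=13+12 mod 101 = 25
Option C: s[3]='d'->'c', delta=(3-4)*3^2 mod 101 = 92, hash=13+92 mod 101 = 4
Option D: s[0]='i'->'e', delta=(5-9)*3^5 mod 101 = 38, hash=13+38 mod 101 = 51 <-- target

Answer: D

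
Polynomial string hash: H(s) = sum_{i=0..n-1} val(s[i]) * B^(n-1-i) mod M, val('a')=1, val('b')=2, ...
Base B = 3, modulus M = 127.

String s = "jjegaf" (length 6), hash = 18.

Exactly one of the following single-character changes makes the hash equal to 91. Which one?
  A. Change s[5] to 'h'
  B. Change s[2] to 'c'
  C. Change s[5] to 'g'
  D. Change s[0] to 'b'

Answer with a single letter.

Option A: s[5]='f'->'h', delta=(8-6)*3^0 mod 127 = 2, hash=18+2 mod 127 = 20
Option B: s[2]='e'->'c', delta=(3-5)*3^3 mod 127 = 73, hash=18+73 mod 127 = 91 <-- target
Option C: s[5]='f'->'g', delta=(7-6)*3^0 mod 127 = 1, hash=18+1 mod 127 = 19
Option D: s[0]='j'->'b', delta=(2-10)*3^5 mod 127 = 88, hash=18+88 mod 127 = 106

Answer: B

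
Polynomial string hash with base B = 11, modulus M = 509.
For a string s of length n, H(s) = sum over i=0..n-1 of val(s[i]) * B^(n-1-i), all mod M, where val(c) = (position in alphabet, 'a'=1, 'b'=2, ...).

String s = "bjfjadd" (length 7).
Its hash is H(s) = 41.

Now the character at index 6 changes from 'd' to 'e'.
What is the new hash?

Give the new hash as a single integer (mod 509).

Answer: 42

Derivation:
val('d') = 4, val('e') = 5
Position k = 6, exponent = n-1-k = 0
B^0 mod M = 11^0 mod 509 = 1
Delta = (5 - 4) * 1 mod 509 = 1
New hash = (41 + 1) mod 509 = 42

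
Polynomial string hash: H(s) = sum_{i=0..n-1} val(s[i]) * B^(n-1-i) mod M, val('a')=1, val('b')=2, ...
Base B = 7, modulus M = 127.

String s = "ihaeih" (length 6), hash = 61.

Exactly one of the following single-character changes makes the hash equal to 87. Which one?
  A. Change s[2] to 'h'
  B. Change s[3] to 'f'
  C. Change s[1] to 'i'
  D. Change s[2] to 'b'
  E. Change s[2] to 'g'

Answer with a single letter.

Option A: s[2]='a'->'h', delta=(8-1)*7^3 mod 127 = 115, hash=61+115 mod 127 = 49
Option B: s[3]='e'->'f', delta=(6-5)*7^2 mod 127 = 49, hash=61+49 mod 127 = 110
Option C: s[1]='h'->'i', delta=(9-8)*7^4 mod 127 = 115, hash=61+115 mod 127 = 49
Option D: s[2]='a'->'b', delta=(2-1)*7^3 mod 127 = 89, hash=61+89 mod 127 = 23
Option E: s[2]='a'->'g', delta=(7-1)*7^3 mod 127 = 26, hash=61+26 mod 127 = 87 <-- target

Answer: E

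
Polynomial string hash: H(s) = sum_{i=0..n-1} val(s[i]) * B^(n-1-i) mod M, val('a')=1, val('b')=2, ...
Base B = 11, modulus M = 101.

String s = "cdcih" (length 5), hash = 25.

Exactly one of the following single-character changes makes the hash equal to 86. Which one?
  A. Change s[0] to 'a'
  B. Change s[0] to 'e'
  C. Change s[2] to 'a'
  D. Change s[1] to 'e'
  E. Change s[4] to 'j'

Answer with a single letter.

Option A: s[0]='c'->'a', delta=(1-3)*11^4 mod 101 = 8, hash=25+8 mod 101 = 33
Option B: s[0]='c'->'e', delta=(5-3)*11^4 mod 101 = 93, hash=25+93 mod 101 = 17
Option C: s[2]='c'->'a', delta=(1-3)*11^2 mod 101 = 61, hash=25+61 mod 101 = 86 <-- target
Option D: s[1]='d'->'e', delta=(5-4)*11^3 mod 101 = 18, hash=25+18 mod 101 = 43
Option E: s[4]='h'->'j', delta=(10-8)*11^0 mod 101 = 2, hash=25+2 mod 101 = 27

Answer: C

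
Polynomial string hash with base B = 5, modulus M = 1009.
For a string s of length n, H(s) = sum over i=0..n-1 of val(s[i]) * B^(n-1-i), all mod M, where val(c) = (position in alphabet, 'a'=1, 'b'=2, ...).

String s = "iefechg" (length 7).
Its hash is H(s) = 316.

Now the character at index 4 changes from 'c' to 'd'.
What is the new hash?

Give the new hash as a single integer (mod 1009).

Answer: 341

Derivation:
val('c') = 3, val('d') = 4
Position k = 4, exponent = n-1-k = 2
B^2 mod M = 5^2 mod 1009 = 25
Delta = (4 - 3) * 25 mod 1009 = 25
New hash = (316 + 25) mod 1009 = 341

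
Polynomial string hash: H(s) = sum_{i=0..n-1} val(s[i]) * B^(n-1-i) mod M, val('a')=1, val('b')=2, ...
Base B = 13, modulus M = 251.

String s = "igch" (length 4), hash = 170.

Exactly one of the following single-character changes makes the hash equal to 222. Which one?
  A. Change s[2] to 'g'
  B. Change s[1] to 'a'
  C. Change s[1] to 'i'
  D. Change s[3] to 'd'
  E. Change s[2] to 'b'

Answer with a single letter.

Answer: A

Derivation:
Option A: s[2]='c'->'g', delta=(7-3)*13^1 mod 251 = 52, hash=170+52 mod 251 = 222 <-- target
Option B: s[1]='g'->'a', delta=(1-7)*13^2 mod 251 = 241, hash=170+241 mod 251 = 160
Option C: s[1]='g'->'i', delta=(9-7)*13^2 mod 251 = 87, hash=170+87 mod 251 = 6
Option D: s[3]='h'->'d', delta=(4-8)*13^0 mod 251 = 247, hash=170+247 mod 251 = 166
Option E: s[2]='c'->'b', delta=(2-3)*13^1 mod 251 = 238, hash=170+238 mod 251 = 157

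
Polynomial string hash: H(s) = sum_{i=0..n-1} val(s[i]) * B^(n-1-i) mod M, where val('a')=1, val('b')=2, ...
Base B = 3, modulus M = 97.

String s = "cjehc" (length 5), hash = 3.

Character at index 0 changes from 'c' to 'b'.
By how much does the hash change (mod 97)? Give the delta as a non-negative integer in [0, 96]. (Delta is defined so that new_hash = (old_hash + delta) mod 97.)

Answer: 16

Derivation:
Delta formula: (val(new) - val(old)) * B^(n-1-k) mod M
  val('b') - val('c') = 2 - 3 = -1
  B^(n-1-k) = 3^4 mod 97 = 81
  Delta = -1 * 81 mod 97 = 16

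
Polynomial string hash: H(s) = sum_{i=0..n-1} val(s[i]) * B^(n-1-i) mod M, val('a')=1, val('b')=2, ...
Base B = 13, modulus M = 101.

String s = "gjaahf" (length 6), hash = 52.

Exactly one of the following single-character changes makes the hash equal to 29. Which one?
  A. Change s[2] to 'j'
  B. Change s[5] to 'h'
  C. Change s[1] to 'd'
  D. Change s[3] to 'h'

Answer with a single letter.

Option A: s[2]='a'->'j', delta=(10-1)*13^3 mod 101 = 78, hash=52+78 mod 101 = 29 <-- target
Option B: s[5]='f'->'h', delta=(8-6)*13^0 mod 101 = 2, hash=52+2 mod 101 = 54
Option C: s[1]='j'->'d', delta=(4-10)*13^4 mod 101 = 31, hash=52+31 mod 101 = 83
Option D: s[3]='a'->'h', delta=(8-1)*13^2 mod 101 = 72, hash=52+72 mod 101 = 23

Answer: A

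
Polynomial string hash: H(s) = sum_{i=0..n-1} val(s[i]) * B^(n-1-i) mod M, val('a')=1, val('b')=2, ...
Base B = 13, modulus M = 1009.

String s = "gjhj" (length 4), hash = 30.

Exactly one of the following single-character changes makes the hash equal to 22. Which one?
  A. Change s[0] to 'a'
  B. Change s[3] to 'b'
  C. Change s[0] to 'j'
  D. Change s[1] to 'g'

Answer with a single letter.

Answer: B

Derivation:
Option A: s[0]='g'->'a', delta=(1-7)*13^3 mod 1009 = 944, hash=30+944 mod 1009 = 974
Option B: s[3]='j'->'b', delta=(2-10)*13^0 mod 1009 = 1001, hash=30+1001 mod 1009 = 22 <-- target
Option C: s[0]='g'->'j', delta=(10-7)*13^3 mod 1009 = 537, hash=30+537 mod 1009 = 567
Option D: s[1]='j'->'g', delta=(7-10)*13^2 mod 1009 = 502, hash=30+502 mod 1009 = 532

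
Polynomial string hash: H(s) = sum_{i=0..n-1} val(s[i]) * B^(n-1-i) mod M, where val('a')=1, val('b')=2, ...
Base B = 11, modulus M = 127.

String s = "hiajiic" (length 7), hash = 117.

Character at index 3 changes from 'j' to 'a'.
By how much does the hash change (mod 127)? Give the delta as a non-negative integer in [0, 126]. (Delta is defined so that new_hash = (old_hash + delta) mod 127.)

Answer: 86

Derivation:
Delta formula: (val(new) - val(old)) * B^(n-1-k) mod M
  val('a') - val('j') = 1 - 10 = -9
  B^(n-1-k) = 11^3 mod 127 = 61
  Delta = -9 * 61 mod 127 = 86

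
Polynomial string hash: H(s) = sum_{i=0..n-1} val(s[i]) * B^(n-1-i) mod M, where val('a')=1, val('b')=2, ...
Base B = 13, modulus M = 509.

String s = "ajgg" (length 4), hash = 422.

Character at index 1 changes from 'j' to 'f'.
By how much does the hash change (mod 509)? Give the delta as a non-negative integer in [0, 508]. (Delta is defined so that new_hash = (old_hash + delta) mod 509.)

Answer: 342

Derivation:
Delta formula: (val(new) - val(old)) * B^(n-1-k) mod M
  val('f') - val('j') = 6 - 10 = -4
  B^(n-1-k) = 13^2 mod 509 = 169
  Delta = -4 * 169 mod 509 = 342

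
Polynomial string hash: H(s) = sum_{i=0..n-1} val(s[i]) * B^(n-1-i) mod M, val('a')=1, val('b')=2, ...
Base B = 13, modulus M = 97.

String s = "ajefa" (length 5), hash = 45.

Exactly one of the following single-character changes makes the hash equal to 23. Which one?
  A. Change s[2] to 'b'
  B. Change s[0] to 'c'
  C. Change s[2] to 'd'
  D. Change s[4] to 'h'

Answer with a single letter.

Option A: s[2]='e'->'b', delta=(2-5)*13^2 mod 97 = 75, hash=45+75 mod 97 = 23 <-- target
Option B: s[0]='a'->'c', delta=(3-1)*13^4 mod 97 = 86, hash=45+86 mod 97 = 34
Option C: s[2]='e'->'d', delta=(4-5)*13^2 mod 97 = 25, hash=45+25 mod 97 = 70
Option D: s[4]='a'->'h', delta=(8-1)*13^0 mod 97 = 7, hash=45+7 mod 97 = 52

Answer: A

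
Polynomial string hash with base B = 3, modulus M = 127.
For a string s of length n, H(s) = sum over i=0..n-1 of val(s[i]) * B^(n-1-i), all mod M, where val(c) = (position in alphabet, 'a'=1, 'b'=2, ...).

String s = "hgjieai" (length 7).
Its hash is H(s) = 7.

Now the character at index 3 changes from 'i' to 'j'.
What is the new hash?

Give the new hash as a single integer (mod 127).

Answer: 34

Derivation:
val('i') = 9, val('j') = 10
Position k = 3, exponent = n-1-k = 3
B^3 mod M = 3^3 mod 127 = 27
Delta = (10 - 9) * 27 mod 127 = 27
New hash = (7 + 27) mod 127 = 34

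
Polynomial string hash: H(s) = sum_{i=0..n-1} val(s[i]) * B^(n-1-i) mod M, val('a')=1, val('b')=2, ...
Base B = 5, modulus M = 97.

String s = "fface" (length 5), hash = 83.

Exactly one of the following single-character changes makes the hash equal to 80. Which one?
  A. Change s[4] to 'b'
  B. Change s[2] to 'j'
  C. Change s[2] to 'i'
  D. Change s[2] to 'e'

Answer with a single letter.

Option A: s[4]='e'->'b', delta=(2-5)*5^0 mod 97 = 94, hash=83+94 mod 97 = 80 <-- target
Option B: s[2]='a'->'j', delta=(10-1)*5^2 mod 97 = 31, hash=83+31 mod 97 = 17
Option C: s[2]='a'->'i', delta=(9-1)*5^2 mod 97 = 6, hash=83+6 mod 97 = 89
Option D: s[2]='a'->'e', delta=(5-1)*5^2 mod 97 = 3, hash=83+3 mod 97 = 86

Answer: A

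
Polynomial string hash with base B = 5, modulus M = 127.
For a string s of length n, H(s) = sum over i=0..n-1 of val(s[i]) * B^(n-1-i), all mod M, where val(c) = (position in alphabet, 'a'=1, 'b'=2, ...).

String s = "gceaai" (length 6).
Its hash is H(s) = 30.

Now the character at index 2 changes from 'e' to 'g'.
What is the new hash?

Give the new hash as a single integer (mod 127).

val('e') = 5, val('g') = 7
Position k = 2, exponent = n-1-k = 3
B^3 mod M = 5^3 mod 127 = 125
Delta = (7 - 5) * 125 mod 127 = 123
New hash = (30 + 123) mod 127 = 26

Answer: 26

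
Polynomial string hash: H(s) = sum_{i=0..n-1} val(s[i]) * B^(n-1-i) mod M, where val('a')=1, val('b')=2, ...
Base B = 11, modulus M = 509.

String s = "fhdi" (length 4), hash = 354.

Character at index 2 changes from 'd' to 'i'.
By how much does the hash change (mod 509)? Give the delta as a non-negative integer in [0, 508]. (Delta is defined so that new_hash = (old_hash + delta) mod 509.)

Answer: 55

Derivation:
Delta formula: (val(new) - val(old)) * B^(n-1-k) mod M
  val('i') - val('d') = 9 - 4 = 5
  B^(n-1-k) = 11^1 mod 509 = 11
  Delta = 5 * 11 mod 509 = 55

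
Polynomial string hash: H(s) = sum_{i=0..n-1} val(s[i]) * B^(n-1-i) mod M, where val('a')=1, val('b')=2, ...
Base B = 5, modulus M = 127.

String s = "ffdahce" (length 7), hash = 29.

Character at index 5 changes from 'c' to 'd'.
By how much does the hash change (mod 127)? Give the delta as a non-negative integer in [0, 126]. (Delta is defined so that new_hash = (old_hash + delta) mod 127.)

Answer: 5

Derivation:
Delta formula: (val(new) - val(old)) * B^(n-1-k) mod M
  val('d') - val('c') = 4 - 3 = 1
  B^(n-1-k) = 5^1 mod 127 = 5
  Delta = 1 * 5 mod 127 = 5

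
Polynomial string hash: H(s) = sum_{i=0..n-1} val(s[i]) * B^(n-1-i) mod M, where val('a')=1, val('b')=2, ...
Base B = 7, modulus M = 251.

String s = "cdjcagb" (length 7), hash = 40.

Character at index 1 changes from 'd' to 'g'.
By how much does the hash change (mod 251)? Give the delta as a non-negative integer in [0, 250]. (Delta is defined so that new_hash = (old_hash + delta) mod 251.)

Delta formula: (val(new) - val(old)) * B^(n-1-k) mod M
  val('g') - val('d') = 7 - 4 = 3
  B^(n-1-k) = 7^5 mod 251 = 241
  Delta = 3 * 241 mod 251 = 221

Answer: 221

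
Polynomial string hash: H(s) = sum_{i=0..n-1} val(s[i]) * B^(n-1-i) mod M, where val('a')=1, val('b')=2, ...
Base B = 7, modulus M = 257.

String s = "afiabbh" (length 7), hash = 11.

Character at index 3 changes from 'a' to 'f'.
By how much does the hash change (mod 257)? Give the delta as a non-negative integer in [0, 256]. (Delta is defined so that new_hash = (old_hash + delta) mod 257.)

Delta formula: (val(new) - val(old)) * B^(n-1-k) mod M
  val('f') - val('a') = 6 - 1 = 5
  B^(n-1-k) = 7^3 mod 257 = 86
  Delta = 5 * 86 mod 257 = 173

Answer: 173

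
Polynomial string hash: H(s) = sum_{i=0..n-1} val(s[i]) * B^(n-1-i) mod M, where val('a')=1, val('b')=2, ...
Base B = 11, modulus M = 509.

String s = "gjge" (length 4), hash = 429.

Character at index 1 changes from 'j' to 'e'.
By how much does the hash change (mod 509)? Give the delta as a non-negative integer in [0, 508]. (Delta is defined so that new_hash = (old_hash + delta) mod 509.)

Delta formula: (val(new) - val(old)) * B^(n-1-k) mod M
  val('e') - val('j') = 5 - 10 = -5
  B^(n-1-k) = 11^2 mod 509 = 121
  Delta = -5 * 121 mod 509 = 413

Answer: 413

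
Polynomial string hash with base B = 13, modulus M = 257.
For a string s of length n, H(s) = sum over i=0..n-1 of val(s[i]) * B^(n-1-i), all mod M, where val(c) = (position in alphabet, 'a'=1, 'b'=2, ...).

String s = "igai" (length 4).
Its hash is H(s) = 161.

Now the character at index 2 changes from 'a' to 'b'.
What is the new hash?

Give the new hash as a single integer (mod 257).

Answer: 174

Derivation:
val('a') = 1, val('b') = 2
Position k = 2, exponent = n-1-k = 1
B^1 mod M = 13^1 mod 257 = 13
Delta = (2 - 1) * 13 mod 257 = 13
New hash = (161 + 13) mod 257 = 174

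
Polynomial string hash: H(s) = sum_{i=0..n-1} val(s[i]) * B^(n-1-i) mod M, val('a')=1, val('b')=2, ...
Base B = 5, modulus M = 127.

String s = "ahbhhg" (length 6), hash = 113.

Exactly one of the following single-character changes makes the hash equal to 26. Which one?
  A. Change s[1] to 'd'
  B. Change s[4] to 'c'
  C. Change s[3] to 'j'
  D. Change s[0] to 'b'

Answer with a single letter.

Option A: s[1]='h'->'d', delta=(4-8)*5^4 mod 127 = 40, hash=113+40 mod 127 = 26 <-- target
Option B: s[4]='h'->'c', delta=(3-8)*5^1 mod 127 = 102, hash=113+102 mod 127 = 88
Option C: s[3]='h'->'j', delta=(10-8)*5^2 mod 127 = 50, hash=113+50 mod 127 = 36
Option D: s[0]='a'->'b', delta=(2-1)*5^5 mod 127 = 77, hash=113+77 mod 127 = 63

Answer: A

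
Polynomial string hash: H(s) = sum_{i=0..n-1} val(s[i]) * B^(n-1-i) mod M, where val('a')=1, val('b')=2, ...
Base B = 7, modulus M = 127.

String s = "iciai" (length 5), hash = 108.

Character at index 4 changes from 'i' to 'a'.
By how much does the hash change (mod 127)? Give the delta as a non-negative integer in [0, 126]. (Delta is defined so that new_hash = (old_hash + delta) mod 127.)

Delta formula: (val(new) - val(old)) * B^(n-1-k) mod M
  val('a') - val('i') = 1 - 9 = -8
  B^(n-1-k) = 7^0 mod 127 = 1
  Delta = -8 * 1 mod 127 = 119

Answer: 119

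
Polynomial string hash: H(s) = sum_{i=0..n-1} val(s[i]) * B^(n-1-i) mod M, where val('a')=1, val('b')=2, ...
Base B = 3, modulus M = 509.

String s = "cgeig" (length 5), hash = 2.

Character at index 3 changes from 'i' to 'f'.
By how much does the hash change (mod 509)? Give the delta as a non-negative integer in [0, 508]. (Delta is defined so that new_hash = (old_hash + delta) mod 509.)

Delta formula: (val(new) - val(old)) * B^(n-1-k) mod M
  val('f') - val('i') = 6 - 9 = -3
  B^(n-1-k) = 3^1 mod 509 = 3
  Delta = -3 * 3 mod 509 = 500

Answer: 500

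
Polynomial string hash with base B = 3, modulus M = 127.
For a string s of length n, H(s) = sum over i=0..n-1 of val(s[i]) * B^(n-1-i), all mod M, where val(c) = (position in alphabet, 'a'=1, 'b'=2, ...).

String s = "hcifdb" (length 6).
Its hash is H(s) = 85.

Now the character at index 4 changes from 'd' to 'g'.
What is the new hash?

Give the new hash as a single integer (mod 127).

Answer: 94

Derivation:
val('d') = 4, val('g') = 7
Position k = 4, exponent = n-1-k = 1
B^1 mod M = 3^1 mod 127 = 3
Delta = (7 - 4) * 3 mod 127 = 9
New hash = (85 + 9) mod 127 = 94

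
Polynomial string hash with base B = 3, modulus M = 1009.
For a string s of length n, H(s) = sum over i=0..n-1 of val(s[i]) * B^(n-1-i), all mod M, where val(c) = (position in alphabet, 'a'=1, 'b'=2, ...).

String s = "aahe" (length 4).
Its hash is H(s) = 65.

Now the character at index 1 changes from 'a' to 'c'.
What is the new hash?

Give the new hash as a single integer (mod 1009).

Answer: 83

Derivation:
val('a') = 1, val('c') = 3
Position k = 1, exponent = n-1-k = 2
B^2 mod M = 3^2 mod 1009 = 9
Delta = (3 - 1) * 9 mod 1009 = 18
New hash = (65 + 18) mod 1009 = 83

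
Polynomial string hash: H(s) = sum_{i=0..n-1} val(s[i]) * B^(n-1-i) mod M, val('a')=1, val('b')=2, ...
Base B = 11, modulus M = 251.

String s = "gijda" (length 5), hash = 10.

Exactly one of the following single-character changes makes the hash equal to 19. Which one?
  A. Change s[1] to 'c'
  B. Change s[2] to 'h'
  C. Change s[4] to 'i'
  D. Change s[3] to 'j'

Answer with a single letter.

Answer: B

Derivation:
Option A: s[1]='i'->'c', delta=(3-9)*11^3 mod 251 = 46, hash=10+46 mod 251 = 56
Option B: s[2]='j'->'h', delta=(8-10)*11^2 mod 251 = 9, hash=10+9 mod 251 = 19 <-- target
Option C: s[4]='a'->'i', delta=(9-1)*11^0 mod 251 = 8, hash=10+8 mod 251 = 18
Option D: s[3]='d'->'j', delta=(10-4)*11^1 mod 251 = 66, hash=10+66 mod 251 = 76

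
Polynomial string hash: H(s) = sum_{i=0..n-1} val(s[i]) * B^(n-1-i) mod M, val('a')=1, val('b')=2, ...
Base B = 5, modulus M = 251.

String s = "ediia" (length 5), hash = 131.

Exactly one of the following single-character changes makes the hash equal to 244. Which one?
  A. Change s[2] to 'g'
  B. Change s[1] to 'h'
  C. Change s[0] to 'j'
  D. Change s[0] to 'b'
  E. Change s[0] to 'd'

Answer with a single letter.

Option A: s[2]='i'->'g', delta=(7-9)*5^2 mod 251 = 201, hash=131+201 mod 251 = 81
Option B: s[1]='d'->'h', delta=(8-4)*5^3 mod 251 = 249, hash=131+249 mod 251 = 129
Option C: s[0]='e'->'j', delta=(10-5)*5^4 mod 251 = 113, hash=131+113 mod 251 = 244 <-- target
Option D: s[0]='e'->'b', delta=(2-5)*5^4 mod 251 = 133, hash=131+133 mod 251 = 13
Option E: s[0]='e'->'d', delta=(4-5)*5^4 mod 251 = 128, hash=131+128 mod 251 = 8

Answer: C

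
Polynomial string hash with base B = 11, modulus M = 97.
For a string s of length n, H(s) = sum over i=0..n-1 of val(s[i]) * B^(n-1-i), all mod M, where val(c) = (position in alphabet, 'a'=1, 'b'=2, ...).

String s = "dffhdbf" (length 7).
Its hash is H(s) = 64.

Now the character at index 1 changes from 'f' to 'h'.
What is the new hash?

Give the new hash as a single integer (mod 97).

Answer: 29

Derivation:
val('f') = 6, val('h') = 8
Position k = 1, exponent = n-1-k = 5
B^5 mod M = 11^5 mod 97 = 31
Delta = (8 - 6) * 31 mod 97 = 62
New hash = (64 + 62) mod 97 = 29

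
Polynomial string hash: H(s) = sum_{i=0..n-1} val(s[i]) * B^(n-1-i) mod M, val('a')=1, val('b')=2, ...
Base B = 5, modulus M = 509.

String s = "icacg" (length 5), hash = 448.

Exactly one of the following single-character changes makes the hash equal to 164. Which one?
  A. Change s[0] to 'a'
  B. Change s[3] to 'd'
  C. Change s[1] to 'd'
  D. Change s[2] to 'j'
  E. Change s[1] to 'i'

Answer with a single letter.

Option A: s[0]='i'->'a', delta=(1-9)*5^4 mod 509 = 90, hash=448+90 mod 509 = 29
Option B: s[3]='c'->'d', delta=(4-3)*5^1 mod 509 = 5, hash=448+5 mod 509 = 453
Option C: s[1]='c'->'d', delta=(4-3)*5^3 mod 509 = 125, hash=448+125 mod 509 = 64
Option D: s[2]='a'->'j', delta=(10-1)*5^2 mod 509 = 225, hash=448+225 mod 509 = 164 <-- target
Option E: s[1]='c'->'i', delta=(9-3)*5^3 mod 509 = 241, hash=448+241 mod 509 = 180

Answer: D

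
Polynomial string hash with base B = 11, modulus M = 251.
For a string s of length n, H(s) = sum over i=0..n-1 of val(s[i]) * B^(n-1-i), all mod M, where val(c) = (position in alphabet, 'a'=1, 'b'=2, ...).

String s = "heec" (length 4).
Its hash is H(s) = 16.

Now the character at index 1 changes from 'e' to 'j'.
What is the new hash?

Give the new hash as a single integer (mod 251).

val('e') = 5, val('j') = 10
Position k = 1, exponent = n-1-k = 2
B^2 mod M = 11^2 mod 251 = 121
Delta = (10 - 5) * 121 mod 251 = 103
New hash = (16 + 103) mod 251 = 119

Answer: 119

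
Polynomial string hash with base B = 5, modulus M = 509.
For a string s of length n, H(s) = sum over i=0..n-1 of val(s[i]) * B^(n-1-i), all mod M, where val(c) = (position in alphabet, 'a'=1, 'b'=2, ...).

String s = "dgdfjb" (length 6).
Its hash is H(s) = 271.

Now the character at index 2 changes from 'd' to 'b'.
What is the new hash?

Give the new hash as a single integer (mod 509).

Answer: 21

Derivation:
val('d') = 4, val('b') = 2
Position k = 2, exponent = n-1-k = 3
B^3 mod M = 5^3 mod 509 = 125
Delta = (2 - 4) * 125 mod 509 = 259
New hash = (271 + 259) mod 509 = 21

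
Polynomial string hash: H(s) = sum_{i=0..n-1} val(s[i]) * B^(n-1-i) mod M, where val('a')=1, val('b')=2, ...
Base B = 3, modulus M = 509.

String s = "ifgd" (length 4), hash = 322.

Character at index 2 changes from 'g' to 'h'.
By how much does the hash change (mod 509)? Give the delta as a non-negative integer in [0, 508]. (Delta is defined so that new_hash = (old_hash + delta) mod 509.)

Delta formula: (val(new) - val(old)) * B^(n-1-k) mod M
  val('h') - val('g') = 8 - 7 = 1
  B^(n-1-k) = 3^1 mod 509 = 3
  Delta = 1 * 3 mod 509 = 3

Answer: 3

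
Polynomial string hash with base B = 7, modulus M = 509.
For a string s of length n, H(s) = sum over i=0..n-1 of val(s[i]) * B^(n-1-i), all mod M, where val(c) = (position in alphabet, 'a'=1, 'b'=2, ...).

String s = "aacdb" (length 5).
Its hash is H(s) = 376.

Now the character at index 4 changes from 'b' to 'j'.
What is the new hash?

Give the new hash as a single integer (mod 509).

val('b') = 2, val('j') = 10
Position k = 4, exponent = n-1-k = 0
B^0 mod M = 7^0 mod 509 = 1
Delta = (10 - 2) * 1 mod 509 = 8
New hash = (376 + 8) mod 509 = 384

Answer: 384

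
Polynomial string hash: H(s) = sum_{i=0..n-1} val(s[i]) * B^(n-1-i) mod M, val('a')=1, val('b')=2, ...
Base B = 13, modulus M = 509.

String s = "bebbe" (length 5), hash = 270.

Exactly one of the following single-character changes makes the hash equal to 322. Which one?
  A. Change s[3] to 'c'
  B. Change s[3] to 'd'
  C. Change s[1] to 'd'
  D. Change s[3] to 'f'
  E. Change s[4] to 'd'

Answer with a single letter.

Answer: D

Derivation:
Option A: s[3]='b'->'c', delta=(3-2)*13^1 mod 509 = 13, hash=270+13 mod 509 = 283
Option B: s[3]='b'->'d', delta=(4-2)*13^1 mod 509 = 26, hash=270+26 mod 509 = 296
Option C: s[1]='e'->'d', delta=(4-5)*13^3 mod 509 = 348, hash=270+348 mod 509 = 109
Option D: s[3]='b'->'f', delta=(6-2)*13^1 mod 509 = 52, hash=270+52 mod 509 = 322 <-- target
Option E: s[4]='e'->'d', delta=(4-5)*13^0 mod 509 = 508, hash=270+508 mod 509 = 269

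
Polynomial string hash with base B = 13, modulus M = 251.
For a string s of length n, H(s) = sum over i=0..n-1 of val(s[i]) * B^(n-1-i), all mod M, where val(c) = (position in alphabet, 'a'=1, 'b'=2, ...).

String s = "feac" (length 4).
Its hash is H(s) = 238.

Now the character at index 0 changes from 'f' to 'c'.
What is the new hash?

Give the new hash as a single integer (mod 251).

val('f') = 6, val('c') = 3
Position k = 0, exponent = n-1-k = 3
B^3 mod M = 13^3 mod 251 = 189
Delta = (3 - 6) * 189 mod 251 = 186
New hash = (238 + 186) mod 251 = 173

Answer: 173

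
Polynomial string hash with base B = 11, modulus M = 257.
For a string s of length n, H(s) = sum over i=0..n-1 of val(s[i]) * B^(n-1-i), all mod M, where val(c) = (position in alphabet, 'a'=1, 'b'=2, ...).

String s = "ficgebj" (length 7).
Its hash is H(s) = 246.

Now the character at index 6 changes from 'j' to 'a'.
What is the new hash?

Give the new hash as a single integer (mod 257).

Answer: 237

Derivation:
val('j') = 10, val('a') = 1
Position k = 6, exponent = n-1-k = 0
B^0 mod M = 11^0 mod 257 = 1
Delta = (1 - 10) * 1 mod 257 = 248
New hash = (246 + 248) mod 257 = 237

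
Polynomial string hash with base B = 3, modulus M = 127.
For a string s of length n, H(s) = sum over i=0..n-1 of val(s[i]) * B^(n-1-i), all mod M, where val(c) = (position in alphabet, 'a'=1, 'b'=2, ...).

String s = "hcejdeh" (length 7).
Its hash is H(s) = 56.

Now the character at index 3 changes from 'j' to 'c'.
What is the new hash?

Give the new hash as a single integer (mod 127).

val('j') = 10, val('c') = 3
Position k = 3, exponent = n-1-k = 3
B^3 mod M = 3^3 mod 127 = 27
Delta = (3 - 10) * 27 mod 127 = 65
New hash = (56 + 65) mod 127 = 121

Answer: 121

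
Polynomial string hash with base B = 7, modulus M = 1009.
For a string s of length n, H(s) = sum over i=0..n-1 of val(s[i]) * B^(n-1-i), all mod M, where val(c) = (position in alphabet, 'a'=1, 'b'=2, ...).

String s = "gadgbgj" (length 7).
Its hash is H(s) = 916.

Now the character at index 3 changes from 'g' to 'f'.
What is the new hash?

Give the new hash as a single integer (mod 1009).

Answer: 573

Derivation:
val('g') = 7, val('f') = 6
Position k = 3, exponent = n-1-k = 3
B^3 mod M = 7^3 mod 1009 = 343
Delta = (6 - 7) * 343 mod 1009 = 666
New hash = (916 + 666) mod 1009 = 573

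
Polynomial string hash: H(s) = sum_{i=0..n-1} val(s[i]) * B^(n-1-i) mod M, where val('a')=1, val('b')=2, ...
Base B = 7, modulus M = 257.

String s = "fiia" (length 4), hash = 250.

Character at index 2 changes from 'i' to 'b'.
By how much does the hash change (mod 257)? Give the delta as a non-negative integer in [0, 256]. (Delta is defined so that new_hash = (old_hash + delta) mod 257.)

Answer: 208

Derivation:
Delta formula: (val(new) - val(old)) * B^(n-1-k) mod M
  val('b') - val('i') = 2 - 9 = -7
  B^(n-1-k) = 7^1 mod 257 = 7
  Delta = -7 * 7 mod 257 = 208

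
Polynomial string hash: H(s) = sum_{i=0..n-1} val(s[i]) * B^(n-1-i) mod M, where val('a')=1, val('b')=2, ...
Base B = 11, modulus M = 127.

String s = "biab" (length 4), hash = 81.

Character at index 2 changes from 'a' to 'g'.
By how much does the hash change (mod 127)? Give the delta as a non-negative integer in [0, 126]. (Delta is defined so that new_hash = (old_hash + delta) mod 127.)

Answer: 66

Derivation:
Delta formula: (val(new) - val(old)) * B^(n-1-k) mod M
  val('g') - val('a') = 7 - 1 = 6
  B^(n-1-k) = 11^1 mod 127 = 11
  Delta = 6 * 11 mod 127 = 66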